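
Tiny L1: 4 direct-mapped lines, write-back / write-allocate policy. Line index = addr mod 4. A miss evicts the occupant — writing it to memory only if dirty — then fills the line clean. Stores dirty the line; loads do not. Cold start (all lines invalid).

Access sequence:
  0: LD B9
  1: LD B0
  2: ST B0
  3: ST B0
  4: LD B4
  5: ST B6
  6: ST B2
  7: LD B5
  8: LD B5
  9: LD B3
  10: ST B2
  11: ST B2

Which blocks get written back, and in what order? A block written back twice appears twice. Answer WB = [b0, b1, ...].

0: R B9 → L1 miss [-]
1: R B0 → L0 miss [-]
2: W B0 → L0 hit [D]
3: W B0 → L0 hit [D]
4: R B4 → L0 miss wb→B0 [-]
5: W B6 → L2 miss [D]
6: W B2 → L2 miss wb→B6 [D]
7: R B5 → L1 miss [-]
8: R B5 → L1 hit [-]
9: R B3 → L3 miss [-]
10: W B2 → L2 hit [D]
11: W B2 → L2 hit [D]

WB = [0, 6]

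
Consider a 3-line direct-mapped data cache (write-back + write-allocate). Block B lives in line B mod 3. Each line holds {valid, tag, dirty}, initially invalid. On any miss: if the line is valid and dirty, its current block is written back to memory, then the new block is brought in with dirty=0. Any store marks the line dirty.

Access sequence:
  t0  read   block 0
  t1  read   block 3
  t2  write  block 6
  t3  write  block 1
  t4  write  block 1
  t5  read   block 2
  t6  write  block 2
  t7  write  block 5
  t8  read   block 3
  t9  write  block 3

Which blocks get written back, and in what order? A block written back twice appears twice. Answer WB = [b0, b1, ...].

WB = [2, 6]

0: R B0 -> L0 miss  d=-]
1: R B3 -> L0 miss  d=-]
2: W B6 -> L0 miss  d=D]
3: W B1 -> L1 miss  d=D]
4: W B1 -> L1 hit  d=D]
5: R B2 -> L2 miss  d=-]
6: W B2 -> L2 hit  d=D]
7: W B5 -> L2 miss wb->B2  d=D]
8: R B3 -> L0 miss wb->B6  d=-]
9: W B3 -> L0 hit  d=D]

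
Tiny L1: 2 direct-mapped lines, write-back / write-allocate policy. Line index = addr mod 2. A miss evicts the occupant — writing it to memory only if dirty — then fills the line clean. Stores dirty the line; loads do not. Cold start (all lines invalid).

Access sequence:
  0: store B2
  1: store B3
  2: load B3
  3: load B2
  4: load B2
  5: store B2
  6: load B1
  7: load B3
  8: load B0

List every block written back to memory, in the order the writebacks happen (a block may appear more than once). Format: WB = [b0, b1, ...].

WB = [3, 2]

0: W B2 -> L0 miss  d=D]
1: W B3 -> L1 miss  d=D]
2: R B3 -> L1 hit  d=D]
3: R B2 -> L0 hit  d=D]
4: R B2 -> L0 hit  d=D]
5: W B2 -> L0 hit  d=D]
6: R B1 -> L1 miss wb->B3  d=-]
7: R B3 -> L1 miss  d=-]
8: R B0 -> L0 miss wb->B2  d=-]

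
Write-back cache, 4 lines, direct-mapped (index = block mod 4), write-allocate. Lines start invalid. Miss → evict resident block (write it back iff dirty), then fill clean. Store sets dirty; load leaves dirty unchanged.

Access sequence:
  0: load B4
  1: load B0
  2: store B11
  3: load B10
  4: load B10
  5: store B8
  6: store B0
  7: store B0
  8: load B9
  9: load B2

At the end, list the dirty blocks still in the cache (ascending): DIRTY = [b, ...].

0: R B4 -> L0 miss  d=-]
1: R B0 -> L0 miss  d=-]
2: W B11 -> L3 miss  d=D]
3: R B10 -> L2 miss  d=-]
4: R B10 -> L2 hit  d=-]
5: W B8 -> L0 miss  d=D]
6: W B0 -> L0 miss wb->B8  d=D]
7: W B0 -> L0 hit  d=D]
8: R B9 -> L1 miss  d=-]
9: R B2 -> L2 miss  d=-]

DIRTY = [0, 11]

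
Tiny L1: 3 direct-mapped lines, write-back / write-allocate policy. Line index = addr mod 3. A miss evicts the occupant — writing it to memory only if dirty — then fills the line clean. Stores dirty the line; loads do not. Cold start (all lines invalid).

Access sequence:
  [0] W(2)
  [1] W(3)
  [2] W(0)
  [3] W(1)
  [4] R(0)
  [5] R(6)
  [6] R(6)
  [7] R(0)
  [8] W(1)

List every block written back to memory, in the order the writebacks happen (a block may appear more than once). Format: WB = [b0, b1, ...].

  0 | W B2 → L2 miss [D]
  1 | W B3 → L0 miss [D]
  2 | W B0 → L0 miss wb→B3 [D]
  3 | W B1 → L1 miss [D]
  4 | R B0 → L0 hit [D]
  5 | R B6 → L0 miss wb→B0 [-]
  6 | R B6 → L0 hit [-]
  7 | R B0 → L0 miss [-]
  8 | W B1 → L1 hit [D]

WB = [3, 0]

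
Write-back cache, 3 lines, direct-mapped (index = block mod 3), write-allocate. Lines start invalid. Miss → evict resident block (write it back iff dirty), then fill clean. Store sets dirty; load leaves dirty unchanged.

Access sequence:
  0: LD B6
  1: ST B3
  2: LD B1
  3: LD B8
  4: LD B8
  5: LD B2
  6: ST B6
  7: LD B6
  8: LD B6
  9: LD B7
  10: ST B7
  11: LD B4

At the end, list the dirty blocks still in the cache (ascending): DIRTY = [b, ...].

DIRTY = [6]

0: R B6 → L0 miss [-]
1: W B3 → L0 miss [D]
2: R B1 → L1 miss [-]
3: R B8 → L2 miss [-]
4: R B8 → L2 hit [-]
5: R B2 → L2 miss [-]
6: W B6 → L0 miss wb→B3 [D]
7: R B6 → L0 hit [D]
8: R B6 → L0 hit [D]
9: R B7 → L1 miss [-]
10: W B7 → L1 hit [D]
11: R B4 → L1 miss wb→B7 [-]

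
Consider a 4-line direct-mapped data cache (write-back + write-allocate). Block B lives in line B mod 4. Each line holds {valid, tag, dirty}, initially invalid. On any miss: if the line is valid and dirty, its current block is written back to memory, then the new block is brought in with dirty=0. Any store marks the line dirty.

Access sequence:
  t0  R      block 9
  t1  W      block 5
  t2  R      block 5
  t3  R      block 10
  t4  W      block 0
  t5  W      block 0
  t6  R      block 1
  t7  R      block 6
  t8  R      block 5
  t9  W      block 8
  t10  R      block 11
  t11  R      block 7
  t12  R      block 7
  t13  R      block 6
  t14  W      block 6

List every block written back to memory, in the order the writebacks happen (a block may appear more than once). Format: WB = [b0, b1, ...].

WB = [5, 0]

  0 | R B9 → L1 miss [-]
  1 | W B5 → L1 miss [D]
  2 | R B5 → L1 hit [D]
  3 | R B10 → L2 miss [-]
  4 | W B0 → L0 miss [D]
  5 | W B0 → L0 hit [D]
  6 | R B1 → L1 miss wb→B5 [-]
  7 | R B6 → L2 miss [-]
  8 | R B5 → L1 miss [-]
  9 | W B8 → L0 miss wb→B0 [D]
  10 | R B11 → L3 miss [-]
  11 | R B7 → L3 miss [-]
  12 | R B7 → L3 hit [-]
  13 | R B6 → L2 hit [-]
  14 | W B6 → L2 hit [D]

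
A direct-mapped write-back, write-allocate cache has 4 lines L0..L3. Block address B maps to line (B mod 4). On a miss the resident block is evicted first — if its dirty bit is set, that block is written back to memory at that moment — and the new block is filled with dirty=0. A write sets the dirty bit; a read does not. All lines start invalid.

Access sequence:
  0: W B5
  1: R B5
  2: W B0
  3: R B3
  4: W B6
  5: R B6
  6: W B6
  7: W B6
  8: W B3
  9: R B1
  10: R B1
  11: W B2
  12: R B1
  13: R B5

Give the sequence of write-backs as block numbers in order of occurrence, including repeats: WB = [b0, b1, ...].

0: W B5 -> L1 miss  d=D]
1: R B5 -> L1 hit  d=D]
2: W B0 -> L0 miss  d=D]
3: R B3 -> L3 miss  d=-]
4: W B6 -> L2 miss  d=D]
5: R B6 -> L2 hit  d=D]
6: W B6 -> L2 hit  d=D]
7: W B6 -> L2 hit  d=D]
8: W B3 -> L3 hit  d=D]
9: R B1 -> L1 miss wb->B5  d=-]
10: R B1 -> L1 hit  d=-]
11: W B2 -> L2 miss wb->B6  d=D]
12: R B1 -> L1 hit  d=-]
13: R B5 -> L1 miss  d=-]

WB = [5, 6]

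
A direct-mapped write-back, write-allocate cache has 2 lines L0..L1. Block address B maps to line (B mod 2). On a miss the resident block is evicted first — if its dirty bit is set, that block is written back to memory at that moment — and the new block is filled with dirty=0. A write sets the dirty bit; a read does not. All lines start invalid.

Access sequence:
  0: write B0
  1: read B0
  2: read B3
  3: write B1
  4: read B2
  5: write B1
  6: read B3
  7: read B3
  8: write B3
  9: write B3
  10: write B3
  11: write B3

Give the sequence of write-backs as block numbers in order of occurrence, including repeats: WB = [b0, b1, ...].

WB = [0, 1]

0: W B0 -> L0 miss  d=D]
1: R B0 -> L0 hit  d=D]
2: R B3 -> L1 miss  d=-]
3: W B1 -> L1 miss  d=D]
4: R B2 -> L0 miss wb->B0  d=-]
5: W B1 -> L1 hit  d=D]
6: R B3 -> L1 miss wb->B1  d=-]
7: R B3 -> L1 hit  d=-]
8: W B3 -> L1 hit  d=D]
9: W B3 -> L1 hit  d=D]
10: W B3 -> L1 hit  d=D]
11: W B3 -> L1 hit  d=D]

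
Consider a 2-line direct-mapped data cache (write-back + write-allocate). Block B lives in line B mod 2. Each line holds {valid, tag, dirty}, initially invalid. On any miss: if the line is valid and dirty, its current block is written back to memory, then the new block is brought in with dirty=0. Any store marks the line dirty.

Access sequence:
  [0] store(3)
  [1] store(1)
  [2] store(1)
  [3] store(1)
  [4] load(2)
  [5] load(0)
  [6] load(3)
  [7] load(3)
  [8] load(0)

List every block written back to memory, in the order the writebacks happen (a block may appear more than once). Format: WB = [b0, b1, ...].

WB = [3, 1]

0: W B3 -> L1 miss  d=D]
1: W B1 -> L1 miss wb->B3  d=D]
2: W B1 -> L1 hit  d=D]
3: W B1 -> L1 hit  d=D]
4: R B2 -> L0 miss  d=-]
5: R B0 -> L0 miss  d=-]
6: R B3 -> L1 miss wb->B1  d=-]
7: R B3 -> L1 hit  d=-]
8: R B0 -> L0 hit  d=-]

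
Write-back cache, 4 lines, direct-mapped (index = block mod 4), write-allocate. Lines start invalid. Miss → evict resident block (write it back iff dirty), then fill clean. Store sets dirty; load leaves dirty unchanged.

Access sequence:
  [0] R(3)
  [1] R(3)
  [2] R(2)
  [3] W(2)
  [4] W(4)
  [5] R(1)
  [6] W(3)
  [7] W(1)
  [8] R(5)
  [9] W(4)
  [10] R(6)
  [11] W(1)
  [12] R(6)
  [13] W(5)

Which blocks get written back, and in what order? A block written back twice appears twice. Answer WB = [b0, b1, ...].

0: R B3 -> L3 miss  d=-]
1: R B3 -> L3 hit  d=-]
2: R B2 -> L2 miss  d=-]
3: W B2 -> L2 hit  d=D]
4: W B4 -> L0 miss  d=D]
5: R B1 -> L1 miss  d=-]
6: W B3 -> L3 hit  d=D]
7: W B1 -> L1 hit  d=D]
8: R B5 -> L1 miss wb->B1  d=-]
9: W B4 -> L0 hit  d=D]
10: R B6 -> L2 miss wb->B2  d=-]
11: W B1 -> L1 miss  d=D]
12: R B6 -> L2 hit  d=-]
13: W B5 -> L1 miss wb->B1  d=D]

WB = [1, 2, 1]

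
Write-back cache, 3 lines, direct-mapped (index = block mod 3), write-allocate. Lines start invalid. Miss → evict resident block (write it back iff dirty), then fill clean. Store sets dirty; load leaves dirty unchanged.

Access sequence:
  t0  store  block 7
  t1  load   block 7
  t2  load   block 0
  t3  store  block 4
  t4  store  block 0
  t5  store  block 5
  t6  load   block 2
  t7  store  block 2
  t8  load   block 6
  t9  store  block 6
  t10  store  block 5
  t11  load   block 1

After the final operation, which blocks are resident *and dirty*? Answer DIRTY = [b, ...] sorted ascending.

DIRTY = [5, 6]

0: W B7 -> L1 miss  d=D]
1: R B7 -> L1 hit  d=D]
2: R B0 -> L0 miss  d=-]
3: W B4 -> L1 miss wb->B7  d=D]
4: W B0 -> L0 hit  d=D]
5: W B5 -> L2 miss  d=D]
6: R B2 -> L2 miss wb->B5  d=-]
7: W B2 -> L2 hit  d=D]
8: R B6 -> L0 miss wb->B0  d=-]
9: W B6 -> L0 hit  d=D]
10: W B5 -> L2 miss wb->B2  d=D]
11: R B1 -> L1 miss wb->B4  d=-]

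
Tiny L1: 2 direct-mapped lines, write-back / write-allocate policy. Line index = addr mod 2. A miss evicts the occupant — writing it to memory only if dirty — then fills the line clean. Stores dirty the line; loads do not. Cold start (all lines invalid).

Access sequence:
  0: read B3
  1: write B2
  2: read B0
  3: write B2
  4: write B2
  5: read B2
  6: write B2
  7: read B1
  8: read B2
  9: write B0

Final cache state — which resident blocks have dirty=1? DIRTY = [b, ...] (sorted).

0: R B3 -> L1 miss  d=-]
1: W B2 -> L0 miss  d=D]
2: R B0 -> L0 miss wb->B2  d=-]
3: W B2 -> L0 miss  d=D]
4: W B2 -> L0 hit  d=D]
5: R B2 -> L0 hit  d=D]
6: W B2 -> L0 hit  d=D]
7: R B1 -> L1 miss  d=-]
8: R B2 -> L0 hit  d=D]
9: W B0 -> L0 miss wb->B2  d=D]

DIRTY = [0]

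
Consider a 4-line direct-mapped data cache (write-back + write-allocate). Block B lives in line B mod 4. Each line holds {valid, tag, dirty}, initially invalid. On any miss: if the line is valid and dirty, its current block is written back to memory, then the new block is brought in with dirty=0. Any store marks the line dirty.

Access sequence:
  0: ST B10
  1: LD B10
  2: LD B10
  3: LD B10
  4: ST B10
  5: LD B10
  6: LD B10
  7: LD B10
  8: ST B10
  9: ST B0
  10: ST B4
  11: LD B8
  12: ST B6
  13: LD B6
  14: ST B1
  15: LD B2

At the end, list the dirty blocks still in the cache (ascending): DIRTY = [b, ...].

DIRTY = [1]

  0 | W B10 → L2 miss [D]
  1 | R B10 → L2 hit [D]
  2 | R B10 → L2 hit [D]
  3 | R B10 → L2 hit [D]
  4 | W B10 → L2 hit [D]
  5 | R B10 → L2 hit [D]
  6 | R B10 → L2 hit [D]
  7 | R B10 → L2 hit [D]
  8 | W B10 → L2 hit [D]
  9 | W B0 → L0 miss [D]
  10 | W B4 → L0 miss wb→B0 [D]
  11 | R B8 → L0 miss wb→B4 [-]
  12 | W B6 → L2 miss wb→B10 [D]
  13 | R B6 → L2 hit [D]
  14 | W B1 → L1 miss [D]
  15 | R B2 → L2 miss wb→B6 [-]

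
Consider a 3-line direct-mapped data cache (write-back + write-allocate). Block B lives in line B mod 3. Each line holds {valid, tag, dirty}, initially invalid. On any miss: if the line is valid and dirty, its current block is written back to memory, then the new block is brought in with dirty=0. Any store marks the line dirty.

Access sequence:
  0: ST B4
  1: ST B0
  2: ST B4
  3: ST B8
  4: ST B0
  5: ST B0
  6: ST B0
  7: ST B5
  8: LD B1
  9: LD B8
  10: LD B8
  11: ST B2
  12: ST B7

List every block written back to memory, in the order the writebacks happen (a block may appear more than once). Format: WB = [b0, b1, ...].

WB = [8, 4, 5]

0: W B4 → L1 miss [D]
1: W B0 → L0 miss [D]
2: W B4 → L1 hit [D]
3: W B8 → L2 miss [D]
4: W B0 → L0 hit [D]
5: W B0 → L0 hit [D]
6: W B0 → L0 hit [D]
7: W B5 → L2 miss wb→B8 [D]
8: R B1 → L1 miss wb→B4 [-]
9: R B8 → L2 miss wb→B5 [-]
10: R B8 → L2 hit [-]
11: W B2 → L2 miss [D]
12: W B7 → L1 miss [D]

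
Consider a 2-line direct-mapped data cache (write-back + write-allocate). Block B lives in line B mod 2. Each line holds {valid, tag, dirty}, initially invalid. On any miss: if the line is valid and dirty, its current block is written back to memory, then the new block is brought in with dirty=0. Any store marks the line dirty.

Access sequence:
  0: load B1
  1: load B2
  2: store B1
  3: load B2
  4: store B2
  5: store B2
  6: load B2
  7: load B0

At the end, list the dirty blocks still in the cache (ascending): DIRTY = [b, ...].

0: R B1 → L1 miss [-]
1: R B2 → L0 miss [-]
2: W B1 → L1 hit [D]
3: R B2 → L0 hit [-]
4: W B2 → L0 hit [D]
5: W B2 → L0 hit [D]
6: R B2 → L0 hit [D]
7: R B0 → L0 miss wb→B2 [-]

DIRTY = [1]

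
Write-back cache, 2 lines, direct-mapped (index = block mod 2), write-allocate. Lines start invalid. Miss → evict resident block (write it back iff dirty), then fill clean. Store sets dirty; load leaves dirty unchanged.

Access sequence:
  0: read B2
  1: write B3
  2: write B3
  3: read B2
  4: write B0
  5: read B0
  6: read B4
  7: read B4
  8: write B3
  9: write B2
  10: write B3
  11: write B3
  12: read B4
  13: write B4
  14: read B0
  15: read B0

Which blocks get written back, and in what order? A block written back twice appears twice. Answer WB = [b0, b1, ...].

0: R B2 → L0 miss [-]
1: W B3 → L1 miss [D]
2: W B3 → L1 hit [D]
3: R B2 → L0 hit [-]
4: W B0 → L0 miss [D]
5: R B0 → L0 hit [D]
6: R B4 → L0 miss wb→B0 [-]
7: R B4 → L0 hit [-]
8: W B3 → L1 hit [D]
9: W B2 → L0 miss [D]
10: W B3 → L1 hit [D]
11: W B3 → L1 hit [D]
12: R B4 → L0 miss wb→B2 [-]
13: W B4 → L0 hit [D]
14: R B0 → L0 miss wb→B4 [-]
15: R B0 → L0 hit [-]

WB = [0, 2, 4]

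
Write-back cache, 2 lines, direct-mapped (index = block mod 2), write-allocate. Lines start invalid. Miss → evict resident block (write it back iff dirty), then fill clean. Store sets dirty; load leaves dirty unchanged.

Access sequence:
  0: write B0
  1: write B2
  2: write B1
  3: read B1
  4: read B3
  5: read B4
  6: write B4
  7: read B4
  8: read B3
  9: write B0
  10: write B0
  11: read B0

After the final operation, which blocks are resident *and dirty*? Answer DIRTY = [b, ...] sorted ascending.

0: W B0 -> L0 miss  d=D]
1: W B2 -> L0 miss wb->B0  d=D]
2: W B1 -> L1 miss  d=D]
3: R B1 -> L1 hit  d=D]
4: R B3 -> L1 miss wb->B1  d=-]
5: R B4 -> L0 miss wb->B2  d=-]
6: W B4 -> L0 hit  d=D]
7: R B4 -> L0 hit  d=D]
8: R B3 -> L1 hit  d=-]
9: W B0 -> L0 miss wb->B4  d=D]
10: W B0 -> L0 hit  d=D]
11: R B0 -> L0 hit  d=D]

DIRTY = [0]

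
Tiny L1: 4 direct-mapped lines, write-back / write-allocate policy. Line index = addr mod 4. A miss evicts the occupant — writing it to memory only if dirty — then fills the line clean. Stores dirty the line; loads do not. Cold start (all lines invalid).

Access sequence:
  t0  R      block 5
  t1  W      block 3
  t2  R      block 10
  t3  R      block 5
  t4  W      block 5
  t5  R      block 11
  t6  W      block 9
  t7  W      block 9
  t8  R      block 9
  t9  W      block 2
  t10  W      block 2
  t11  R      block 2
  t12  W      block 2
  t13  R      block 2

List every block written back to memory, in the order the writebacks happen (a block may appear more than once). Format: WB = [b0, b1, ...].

  0 | R B5 → L1 miss [-]
  1 | W B3 → L3 miss [D]
  2 | R B10 → L2 miss [-]
  3 | R B5 → L1 hit [-]
  4 | W B5 → L1 hit [D]
  5 | R B11 → L3 miss wb→B3 [-]
  6 | W B9 → L1 miss wb→B5 [D]
  7 | W B9 → L1 hit [D]
  8 | R B9 → L1 hit [D]
  9 | W B2 → L2 miss [D]
  10 | W B2 → L2 hit [D]
  11 | R B2 → L2 hit [D]
  12 | W B2 → L2 hit [D]
  13 | R B2 → L2 hit [D]

WB = [3, 5]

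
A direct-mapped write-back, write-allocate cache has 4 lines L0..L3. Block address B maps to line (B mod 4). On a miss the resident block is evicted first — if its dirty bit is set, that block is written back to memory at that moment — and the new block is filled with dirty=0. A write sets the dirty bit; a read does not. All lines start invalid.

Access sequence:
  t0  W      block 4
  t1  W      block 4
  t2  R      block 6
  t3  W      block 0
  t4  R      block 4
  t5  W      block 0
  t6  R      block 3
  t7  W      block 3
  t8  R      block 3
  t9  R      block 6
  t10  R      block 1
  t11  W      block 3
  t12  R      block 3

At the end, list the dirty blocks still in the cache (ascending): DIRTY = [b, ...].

0: W B4 → L0 miss [D]
1: W B4 → L0 hit [D]
2: R B6 → L2 miss [-]
3: W B0 → L0 miss wb→B4 [D]
4: R B4 → L0 miss wb→B0 [-]
5: W B0 → L0 miss [D]
6: R B3 → L3 miss [-]
7: W B3 → L3 hit [D]
8: R B3 → L3 hit [D]
9: R B6 → L2 hit [-]
10: R B1 → L1 miss [-]
11: W B3 → L3 hit [D]
12: R B3 → L3 hit [D]

DIRTY = [0, 3]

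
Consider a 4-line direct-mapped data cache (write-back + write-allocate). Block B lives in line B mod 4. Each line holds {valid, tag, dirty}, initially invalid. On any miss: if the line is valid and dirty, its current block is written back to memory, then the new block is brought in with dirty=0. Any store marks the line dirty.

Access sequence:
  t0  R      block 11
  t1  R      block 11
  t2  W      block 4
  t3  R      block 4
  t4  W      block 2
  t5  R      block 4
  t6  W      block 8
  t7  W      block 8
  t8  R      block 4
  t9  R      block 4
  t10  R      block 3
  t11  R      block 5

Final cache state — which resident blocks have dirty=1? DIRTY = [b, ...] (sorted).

0: R B11 -> L3 miss  d=-]
1: R B11 -> L3 hit  d=-]
2: W B4 -> L0 miss  d=D]
3: R B4 -> L0 hit  d=D]
4: W B2 -> L2 miss  d=D]
5: R B4 -> L0 hit  d=D]
6: W B8 -> L0 miss wb->B4  d=D]
7: W B8 -> L0 hit  d=D]
8: R B4 -> L0 miss wb->B8  d=-]
9: R B4 -> L0 hit  d=-]
10: R B3 -> L3 miss  d=-]
11: R B5 -> L1 miss  d=-]

DIRTY = [2]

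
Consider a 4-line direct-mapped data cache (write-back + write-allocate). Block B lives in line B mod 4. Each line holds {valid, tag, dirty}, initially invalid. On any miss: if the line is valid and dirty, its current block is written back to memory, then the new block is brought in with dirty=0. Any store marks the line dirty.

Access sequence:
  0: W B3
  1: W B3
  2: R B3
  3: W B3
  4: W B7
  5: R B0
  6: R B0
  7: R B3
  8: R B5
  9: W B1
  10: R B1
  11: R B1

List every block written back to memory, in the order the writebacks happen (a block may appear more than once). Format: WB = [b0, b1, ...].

0: W B3 -> L3 miss  d=D]
1: W B3 -> L3 hit  d=D]
2: R B3 -> L3 hit  d=D]
3: W B3 -> L3 hit  d=D]
4: W B7 -> L3 miss wb->B3  d=D]
5: R B0 -> L0 miss  d=-]
6: R B0 -> L0 hit  d=-]
7: R B3 -> L3 miss wb->B7  d=-]
8: R B5 -> L1 miss  d=-]
9: W B1 -> L1 miss  d=D]
10: R B1 -> L1 hit  d=D]
11: R B1 -> L1 hit  d=D]

WB = [3, 7]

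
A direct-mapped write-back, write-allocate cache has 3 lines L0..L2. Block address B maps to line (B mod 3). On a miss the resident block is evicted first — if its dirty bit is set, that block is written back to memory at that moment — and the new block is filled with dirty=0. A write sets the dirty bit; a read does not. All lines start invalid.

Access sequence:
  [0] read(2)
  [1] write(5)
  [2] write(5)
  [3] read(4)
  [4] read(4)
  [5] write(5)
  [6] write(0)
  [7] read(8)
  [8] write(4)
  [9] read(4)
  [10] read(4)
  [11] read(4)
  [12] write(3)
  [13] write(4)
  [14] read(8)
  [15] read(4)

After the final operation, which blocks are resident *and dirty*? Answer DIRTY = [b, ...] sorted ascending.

  0 | R B2 → L2 miss [-]
  1 | W B5 → L2 miss [D]
  2 | W B5 → L2 hit [D]
  3 | R B4 → L1 miss [-]
  4 | R B4 → L1 hit [-]
  5 | W B5 → L2 hit [D]
  6 | W B0 → L0 miss [D]
  7 | R B8 → L2 miss wb→B5 [-]
  8 | W B4 → L1 hit [D]
  9 | R B4 → L1 hit [D]
  10 | R B4 → L1 hit [D]
  11 | R B4 → L1 hit [D]
  12 | W B3 → L0 miss wb→B0 [D]
  13 | W B4 → L1 hit [D]
  14 | R B8 → L2 hit [-]
  15 | R B4 → L1 hit [D]

DIRTY = [3, 4]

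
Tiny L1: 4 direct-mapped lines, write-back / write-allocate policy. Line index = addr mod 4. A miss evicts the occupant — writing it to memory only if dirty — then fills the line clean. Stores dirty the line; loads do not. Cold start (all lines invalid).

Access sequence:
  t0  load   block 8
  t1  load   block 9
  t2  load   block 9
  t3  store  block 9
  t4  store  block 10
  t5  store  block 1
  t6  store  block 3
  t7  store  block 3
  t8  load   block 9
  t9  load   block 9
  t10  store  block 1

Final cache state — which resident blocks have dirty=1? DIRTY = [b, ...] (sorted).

0: R B8 → L0 miss [-]
1: R B9 → L1 miss [-]
2: R B9 → L1 hit [-]
3: W B9 → L1 hit [D]
4: W B10 → L2 miss [D]
5: W B1 → L1 miss wb→B9 [D]
6: W B3 → L3 miss [D]
7: W B3 → L3 hit [D]
8: R B9 → L1 miss wb→B1 [-]
9: R B9 → L1 hit [-]
10: W B1 → L1 miss [D]

DIRTY = [1, 3, 10]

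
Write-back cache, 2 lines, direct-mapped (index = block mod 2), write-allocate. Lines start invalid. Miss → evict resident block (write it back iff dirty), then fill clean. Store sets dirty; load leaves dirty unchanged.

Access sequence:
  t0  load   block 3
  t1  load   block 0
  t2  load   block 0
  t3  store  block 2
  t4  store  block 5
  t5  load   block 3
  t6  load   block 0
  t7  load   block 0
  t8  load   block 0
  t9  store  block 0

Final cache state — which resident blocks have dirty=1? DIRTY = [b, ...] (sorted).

0: R B3 → L1 miss [-]
1: R B0 → L0 miss [-]
2: R B0 → L0 hit [-]
3: W B2 → L0 miss [D]
4: W B5 → L1 miss [D]
5: R B3 → L1 miss wb→B5 [-]
6: R B0 → L0 miss wb→B2 [-]
7: R B0 → L0 hit [-]
8: R B0 → L0 hit [-]
9: W B0 → L0 hit [D]

DIRTY = [0]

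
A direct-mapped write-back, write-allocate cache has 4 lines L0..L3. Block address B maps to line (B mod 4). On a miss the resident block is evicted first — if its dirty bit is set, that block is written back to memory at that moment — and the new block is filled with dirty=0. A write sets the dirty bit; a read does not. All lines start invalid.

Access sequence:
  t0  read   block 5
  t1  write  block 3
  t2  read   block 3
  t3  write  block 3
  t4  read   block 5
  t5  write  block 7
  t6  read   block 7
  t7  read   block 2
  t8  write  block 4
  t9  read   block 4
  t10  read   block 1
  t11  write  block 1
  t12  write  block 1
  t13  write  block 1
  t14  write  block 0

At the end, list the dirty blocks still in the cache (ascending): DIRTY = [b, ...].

0: R B5 -> L1 miss  d=-]
1: W B3 -> L3 miss  d=D]
2: R B3 -> L3 hit  d=D]
3: W B3 -> L3 hit  d=D]
4: R B5 -> L1 hit  d=-]
5: W B7 -> L3 miss wb->B3  d=D]
6: R B7 -> L3 hit  d=D]
7: R B2 -> L2 miss  d=-]
8: W B4 -> L0 miss  d=D]
9: R B4 -> L0 hit  d=D]
10: R B1 -> L1 miss  d=-]
11: W B1 -> L1 hit  d=D]
12: W B1 -> L1 hit  d=D]
13: W B1 -> L1 hit  d=D]
14: W B0 -> L0 miss wb->B4  d=D]

DIRTY = [0, 1, 7]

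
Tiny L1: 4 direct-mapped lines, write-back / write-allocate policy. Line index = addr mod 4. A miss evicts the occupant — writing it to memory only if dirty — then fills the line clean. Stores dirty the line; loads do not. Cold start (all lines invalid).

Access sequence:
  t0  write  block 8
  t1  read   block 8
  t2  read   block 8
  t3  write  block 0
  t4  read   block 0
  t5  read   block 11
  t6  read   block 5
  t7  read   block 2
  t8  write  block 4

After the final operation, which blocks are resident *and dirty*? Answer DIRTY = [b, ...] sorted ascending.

0: W B8 → L0 miss [D]
1: R B8 → L0 hit [D]
2: R B8 → L0 hit [D]
3: W B0 → L0 miss wb→B8 [D]
4: R B0 → L0 hit [D]
5: R B11 → L3 miss [-]
6: R B5 → L1 miss [-]
7: R B2 → L2 miss [-]
8: W B4 → L0 miss wb→B0 [D]

DIRTY = [4]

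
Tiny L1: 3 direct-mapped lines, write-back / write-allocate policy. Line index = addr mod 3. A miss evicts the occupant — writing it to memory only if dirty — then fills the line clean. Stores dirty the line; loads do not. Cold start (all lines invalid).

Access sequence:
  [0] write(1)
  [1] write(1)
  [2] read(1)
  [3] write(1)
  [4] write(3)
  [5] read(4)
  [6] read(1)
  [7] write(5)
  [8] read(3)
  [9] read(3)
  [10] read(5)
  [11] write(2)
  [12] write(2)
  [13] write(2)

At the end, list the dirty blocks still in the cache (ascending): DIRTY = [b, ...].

DIRTY = [2, 3]

0: W B1 → L1 miss [D]
1: W B1 → L1 hit [D]
2: R B1 → L1 hit [D]
3: W B1 → L1 hit [D]
4: W B3 → L0 miss [D]
5: R B4 → L1 miss wb→B1 [-]
6: R B1 → L1 miss [-]
7: W B5 → L2 miss [D]
8: R B3 → L0 hit [D]
9: R B3 → L0 hit [D]
10: R B5 → L2 hit [D]
11: W B2 → L2 miss wb→B5 [D]
12: W B2 → L2 hit [D]
13: W B2 → L2 hit [D]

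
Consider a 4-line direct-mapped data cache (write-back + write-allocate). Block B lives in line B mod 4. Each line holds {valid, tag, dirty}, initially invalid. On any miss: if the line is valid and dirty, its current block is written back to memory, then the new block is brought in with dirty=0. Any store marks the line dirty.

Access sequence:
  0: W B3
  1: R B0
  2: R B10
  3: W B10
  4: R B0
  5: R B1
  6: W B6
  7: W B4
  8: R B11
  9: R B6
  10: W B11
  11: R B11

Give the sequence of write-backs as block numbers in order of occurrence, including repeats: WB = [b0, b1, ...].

WB = [10, 3]

0: W B3 → L3 miss [D]
1: R B0 → L0 miss [-]
2: R B10 → L2 miss [-]
3: W B10 → L2 hit [D]
4: R B0 → L0 hit [-]
5: R B1 → L1 miss [-]
6: W B6 → L2 miss wb→B10 [D]
7: W B4 → L0 miss [D]
8: R B11 → L3 miss wb→B3 [-]
9: R B6 → L2 hit [D]
10: W B11 → L3 hit [D]
11: R B11 → L3 hit [D]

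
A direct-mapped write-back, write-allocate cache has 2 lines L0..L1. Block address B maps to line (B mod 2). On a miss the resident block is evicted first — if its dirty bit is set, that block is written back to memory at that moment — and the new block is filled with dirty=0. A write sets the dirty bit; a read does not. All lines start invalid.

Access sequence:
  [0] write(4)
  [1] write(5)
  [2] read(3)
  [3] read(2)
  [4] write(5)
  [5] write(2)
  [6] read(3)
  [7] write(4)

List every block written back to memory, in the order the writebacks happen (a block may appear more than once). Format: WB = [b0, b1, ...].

WB = [5, 4, 5, 2]

0: W B4 -> L0 miss  d=D]
1: W B5 -> L1 miss  d=D]
2: R B3 -> L1 miss wb->B5  d=-]
3: R B2 -> L0 miss wb->B4  d=-]
4: W B5 -> L1 miss  d=D]
5: W B2 -> L0 hit  d=D]
6: R B3 -> L1 miss wb->B5  d=-]
7: W B4 -> L0 miss wb->B2  d=D]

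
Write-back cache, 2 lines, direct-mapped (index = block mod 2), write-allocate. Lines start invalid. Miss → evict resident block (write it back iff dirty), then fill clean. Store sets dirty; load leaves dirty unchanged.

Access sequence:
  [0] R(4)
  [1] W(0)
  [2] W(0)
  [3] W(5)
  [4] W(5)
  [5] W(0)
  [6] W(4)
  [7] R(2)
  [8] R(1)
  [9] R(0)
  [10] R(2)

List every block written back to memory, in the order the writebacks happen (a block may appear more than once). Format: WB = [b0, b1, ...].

WB = [0, 4, 5]

0: R B4 → L0 miss [-]
1: W B0 → L0 miss [D]
2: W B0 → L0 hit [D]
3: W B5 → L1 miss [D]
4: W B5 → L1 hit [D]
5: W B0 → L0 hit [D]
6: W B4 → L0 miss wb→B0 [D]
7: R B2 → L0 miss wb→B4 [-]
8: R B1 → L1 miss wb→B5 [-]
9: R B0 → L0 miss [-]
10: R B2 → L0 miss [-]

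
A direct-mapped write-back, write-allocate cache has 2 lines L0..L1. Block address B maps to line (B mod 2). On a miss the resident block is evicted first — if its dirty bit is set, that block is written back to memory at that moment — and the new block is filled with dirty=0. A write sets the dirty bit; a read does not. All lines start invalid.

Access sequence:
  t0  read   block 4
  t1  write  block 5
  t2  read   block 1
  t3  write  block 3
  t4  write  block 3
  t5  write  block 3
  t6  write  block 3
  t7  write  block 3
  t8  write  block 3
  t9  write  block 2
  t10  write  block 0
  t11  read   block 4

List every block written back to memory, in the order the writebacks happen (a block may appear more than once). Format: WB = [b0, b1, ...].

  0 | R B4 → L0 miss [-]
  1 | W B5 → L1 miss [D]
  2 | R B1 → L1 miss wb→B5 [-]
  3 | W B3 → L1 miss [D]
  4 | W B3 → L1 hit [D]
  5 | W B3 → L1 hit [D]
  6 | W B3 → L1 hit [D]
  7 | W B3 → L1 hit [D]
  8 | W B3 → L1 hit [D]
  9 | W B2 → L0 miss [D]
  10 | W B0 → L0 miss wb→B2 [D]
  11 | R B4 → L0 miss wb→B0 [-]

WB = [5, 2, 0]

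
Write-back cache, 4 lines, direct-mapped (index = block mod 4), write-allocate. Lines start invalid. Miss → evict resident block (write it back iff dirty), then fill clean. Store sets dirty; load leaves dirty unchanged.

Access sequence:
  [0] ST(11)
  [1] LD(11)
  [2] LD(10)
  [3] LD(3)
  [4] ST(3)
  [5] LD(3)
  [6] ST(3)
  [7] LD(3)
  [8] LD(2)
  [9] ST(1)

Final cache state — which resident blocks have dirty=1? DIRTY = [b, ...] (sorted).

DIRTY = [1, 3]

0: W B11 → L3 miss [D]
1: R B11 → L3 hit [D]
2: R B10 → L2 miss [-]
3: R B3 → L3 miss wb→B11 [-]
4: W B3 → L3 hit [D]
5: R B3 → L3 hit [D]
6: W B3 → L3 hit [D]
7: R B3 → L3 hit [D]
8: R B2 → L2 miss [-]
9: W B1 → L1 miss [D]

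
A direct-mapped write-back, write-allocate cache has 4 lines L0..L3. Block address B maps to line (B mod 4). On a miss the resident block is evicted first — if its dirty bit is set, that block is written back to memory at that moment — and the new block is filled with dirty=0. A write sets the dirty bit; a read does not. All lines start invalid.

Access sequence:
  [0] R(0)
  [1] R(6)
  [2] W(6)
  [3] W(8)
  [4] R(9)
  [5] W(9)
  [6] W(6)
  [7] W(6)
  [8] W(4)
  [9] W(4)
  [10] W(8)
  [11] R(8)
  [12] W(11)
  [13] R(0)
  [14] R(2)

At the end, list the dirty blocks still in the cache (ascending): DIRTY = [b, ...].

DIRTY = [9, 11]

0: R B0 → L0 miss [-]
1: R B6 → L2 miss [-]
2: W B6 → L2 hit [D]
3: W B8 → L0 miss [D]
4: R B9 → L1 miss [-]
5: W B9 → L1 hit [D]
6: W B6 → L2 hit [D]
7: W B6 → L2 hit [D]
8: W B4 → L0 miss wb→B8 [D]
9: W B4 → L0 hit [D]
10: W B8 → L0 miss wb→B4 [D]
11: R B8 → L0 hit [D]
12: W B11 → L3 miss [D]
13: R B0 → L0 miss wb→B8 [-]
14: R B2 → L2 miss wb→B6 [-]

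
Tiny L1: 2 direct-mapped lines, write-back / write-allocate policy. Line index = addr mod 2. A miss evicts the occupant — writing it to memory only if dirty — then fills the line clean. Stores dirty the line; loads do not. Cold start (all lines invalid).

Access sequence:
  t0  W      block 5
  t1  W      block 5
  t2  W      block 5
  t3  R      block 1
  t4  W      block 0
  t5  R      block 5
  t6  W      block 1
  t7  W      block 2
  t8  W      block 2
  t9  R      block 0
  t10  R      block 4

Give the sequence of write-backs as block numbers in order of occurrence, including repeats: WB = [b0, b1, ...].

0: W B5 → L1 miss [D]
1: W B5 → L1 hit [D]
2: W B5 → L1 hit [D]
3: R B1 → L1 miss wb→B5 [-]
4: W B0 → L0 miss [D]
5: R B5 → L1 miss [-]
6: W B1 → L1 miss [D]
7: W B2 → L0 miss wb→B0 [D]
8: W B2 → L0 hit [D]
9: R B0 → L0 miss wb→B2 [-]
10: R B4 → L0 miss [-]

WB = [5, 0, 2]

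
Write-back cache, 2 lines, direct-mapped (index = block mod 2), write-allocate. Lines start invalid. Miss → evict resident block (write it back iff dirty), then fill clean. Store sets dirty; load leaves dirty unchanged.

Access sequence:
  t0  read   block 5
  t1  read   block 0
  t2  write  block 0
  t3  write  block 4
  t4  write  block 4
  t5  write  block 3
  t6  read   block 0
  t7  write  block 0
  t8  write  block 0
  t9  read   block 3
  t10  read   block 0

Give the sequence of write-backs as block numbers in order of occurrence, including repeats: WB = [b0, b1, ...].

0: R B5 -> L1 miss  d=-]
1: R B0 -> L0 miss  d=-]
2: W B0 -> L0 hit  d=D]
3: W B4 -> L0 miss wb->B0  d=D]
4: W B4 -> L0 hit  d=D]
5: W B3 -> L1 miss  d=D]
6: R B0 -> L0 miss wb->B4  d=-]
7: W B0 -> L0 hit  d=D]
8: W B0 -> L0 hit  d=D]
9: R B3 -> L1 hit  d=D]
10: R B0 -> L0 hit  d=D]

WB = [0, 4]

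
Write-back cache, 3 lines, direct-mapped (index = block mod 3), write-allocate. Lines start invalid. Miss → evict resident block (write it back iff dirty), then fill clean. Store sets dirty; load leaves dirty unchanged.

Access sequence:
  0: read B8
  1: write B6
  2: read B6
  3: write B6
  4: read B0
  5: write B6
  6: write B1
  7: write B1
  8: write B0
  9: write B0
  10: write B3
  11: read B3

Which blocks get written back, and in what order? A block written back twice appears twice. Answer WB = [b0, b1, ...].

WB = [6, 6, 0]

0: R B8 → L2 miss [-]
1: W B6 → L0 miss [D]
2: R B6 → L0 hit [D]
3: W B6 → L0 hit [D]
4: R B0 → L0 miss wb→B6 [-]
5: W B6 → L0 miss [D]
6: W B1 → L1 miss [D]
7: W B1 → L1 hit [D]
8: W B0 → L0 miss wb→B6 [D]
9: W B0 → L0 hit [D]
10: W B3 → L0 miss wb→B0 [D]
11: R B3 → L0 hit [D]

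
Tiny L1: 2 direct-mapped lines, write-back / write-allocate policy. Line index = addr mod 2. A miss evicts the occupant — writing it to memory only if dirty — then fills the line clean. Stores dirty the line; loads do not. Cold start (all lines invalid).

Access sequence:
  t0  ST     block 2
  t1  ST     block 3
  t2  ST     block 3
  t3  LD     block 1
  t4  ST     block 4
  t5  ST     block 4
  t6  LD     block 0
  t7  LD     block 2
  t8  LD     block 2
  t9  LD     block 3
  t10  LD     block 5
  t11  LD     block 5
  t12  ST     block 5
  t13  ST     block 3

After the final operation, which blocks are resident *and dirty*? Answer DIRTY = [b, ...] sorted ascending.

  0 | W B2 → L0 miss [D]
  1 | W B3 → L1 miss [D]
  2 | W B3 → L1 hit [D]
  3 | R B1 → L1 miss wb→B3 [-]
  4 | W B4 → L0 miss wb→B2 [D]
  5 | W B4 → L0 hit [D]
  6 | R B0 → L0 miss wb→B4 [-]
  7 | R B2 → L0 miss [-]
  8 | R B2 → L0 hit [-]
  9 | R B3 → L1 miss [-]
  10 | R B5 → L1 miss [-]
  11 | R B5 → L1 hit [-]
  12 | W B5 → L1 hit [D]
  13 | W B3 → L1 miss wb→B5 [D]

DIRTY = [3]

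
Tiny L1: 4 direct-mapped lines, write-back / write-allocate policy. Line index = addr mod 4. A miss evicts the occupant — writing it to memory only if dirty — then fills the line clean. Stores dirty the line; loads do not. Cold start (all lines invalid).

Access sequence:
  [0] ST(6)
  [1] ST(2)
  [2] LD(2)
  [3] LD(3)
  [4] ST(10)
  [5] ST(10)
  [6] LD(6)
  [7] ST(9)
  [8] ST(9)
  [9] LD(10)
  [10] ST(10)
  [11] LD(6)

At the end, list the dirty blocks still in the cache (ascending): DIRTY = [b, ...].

DIRTY = [9]

0: W B6 → L2 miss [D]
1: W B2 → L2 miss wb→B6 [D]
2: R B2 → L2 hit [D]
3: R B3 → L3 miss [-]
4: W B10 → L2 miss wb→B2 [D]
5: W B10 → L2 hit [D]
6: R B6 → L2 miss wb→B10 [-]
7: W B9 → L1 miss [D]
8: W B9 → L1 hit [D]
9: R B10 → L2 miss [-]
10: W B10 → L2 hit [D]
11: R B6 → L2 miss wb→B10 [-]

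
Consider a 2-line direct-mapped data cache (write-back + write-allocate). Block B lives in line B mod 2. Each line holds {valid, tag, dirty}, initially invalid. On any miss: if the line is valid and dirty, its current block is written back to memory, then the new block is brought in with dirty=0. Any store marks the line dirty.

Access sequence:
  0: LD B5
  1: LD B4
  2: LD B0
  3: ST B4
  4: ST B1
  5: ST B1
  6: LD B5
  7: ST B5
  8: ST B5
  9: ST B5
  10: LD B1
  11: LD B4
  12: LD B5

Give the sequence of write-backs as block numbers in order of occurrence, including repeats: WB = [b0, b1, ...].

WB = [1, 5]

  0 | R B5 → L1 miss [-]
  1 | R B4 → L0 miss [-]
  2 | R B0 → L0 miss [-]
  3 | W B4 → L0 miss [D]
  4 | W B1 → L1 miss [D]
  5 | W B1 → L1 hit [D]
  6 | R B5 → L1 miss wb→B1 [-]
  7 | W B5 → L1 hit [D]
  8 | W B5 → L1 hit [D]
  9 | W B5 → L1 hit [D]
  10 | R B1 → L1 miss wb→B5 [-]
  11 | R B4 → L0 hit [D]
  12 | R B5 → L1 miss [-]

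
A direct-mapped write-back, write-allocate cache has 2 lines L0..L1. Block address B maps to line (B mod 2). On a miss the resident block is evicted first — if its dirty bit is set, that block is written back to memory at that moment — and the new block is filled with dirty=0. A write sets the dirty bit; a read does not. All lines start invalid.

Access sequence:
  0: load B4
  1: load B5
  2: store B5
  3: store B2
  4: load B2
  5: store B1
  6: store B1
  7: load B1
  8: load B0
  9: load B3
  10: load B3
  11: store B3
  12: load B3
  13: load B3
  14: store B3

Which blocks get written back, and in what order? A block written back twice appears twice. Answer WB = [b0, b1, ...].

0: R B4 -> L0 miss  d=-]
1: R B5 -> L1 miss  d=-]
2: W B5 -> L1 hit  d=D]
3: W B2 -> L0 miss  d=D]
4: R B2 -> L0 hit  d=D]
5: W B1 -> L1 miss wb->B5  d=D]
6: W B1 -> L1 hit  d=D]
7: R B1 -> L1 hit  d=D]
8: R B0 -> L0 miss wb->B2  d=-]
9: R B3 -> L1 miss wb->B1  d=-]
10: R B3 -> L1 hit  d=-]
11: W B3 -> L1 hit  d=D]
12: R B3 -> L1 hit  d=D]
13: R B3 -> L1 hit  d=D]
14: W B3 -> L1 hit  d=D]

WB = [5, 2, 1]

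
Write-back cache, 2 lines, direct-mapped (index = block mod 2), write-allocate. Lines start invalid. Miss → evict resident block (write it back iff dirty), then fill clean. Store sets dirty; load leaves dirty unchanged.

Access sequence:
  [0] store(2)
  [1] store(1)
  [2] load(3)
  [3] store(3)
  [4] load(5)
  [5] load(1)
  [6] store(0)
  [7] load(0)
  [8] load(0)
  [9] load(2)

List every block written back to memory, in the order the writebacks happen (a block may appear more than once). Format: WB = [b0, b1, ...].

  0 | W B2 → L0 miss [D]
  1 | W B1 → L1 miss [D]
  2 | R B3 → L1 miss wb→B1 [-]
  3 | W B3 → L1 hit [D]
  4 | R B5 → L1 miss wb→B3 [-]
  5 | R B1 → L1 miss [-]
  6 | W B0 → L0 miss wb→B2 [D]
  7 | R B0 → L0 hit [D]
  8 | R B0 → L0 hit [D]
  9 | R B2 → L0 miss wb→B0 [-]

WB = [1, 3, 2, 0]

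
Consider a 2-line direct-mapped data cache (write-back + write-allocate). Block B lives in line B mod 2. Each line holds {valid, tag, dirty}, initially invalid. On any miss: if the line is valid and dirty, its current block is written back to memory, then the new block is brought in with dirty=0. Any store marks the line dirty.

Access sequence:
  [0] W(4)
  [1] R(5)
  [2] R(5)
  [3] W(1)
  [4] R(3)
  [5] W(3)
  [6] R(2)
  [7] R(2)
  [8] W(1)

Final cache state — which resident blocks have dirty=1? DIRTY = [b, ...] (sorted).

0: W B4 -> L0 miss  d=D]
1: R B5 -> L1 miss  d=-]
2: R B5 -> L1 hit  d=-]
3: W B1 -> L1 miss  d=D]
4: R B3 -> L1 miss wb->B1  d=-]
5: W B3 -> L1 hit  d=D]
6: R B2 -> L0 miss wb->B4  d=-]
7: R B2 -> L0 hit  d=-]
8: W B1 -> L1 miss wb->B3  d=D]

DIRTY = [1]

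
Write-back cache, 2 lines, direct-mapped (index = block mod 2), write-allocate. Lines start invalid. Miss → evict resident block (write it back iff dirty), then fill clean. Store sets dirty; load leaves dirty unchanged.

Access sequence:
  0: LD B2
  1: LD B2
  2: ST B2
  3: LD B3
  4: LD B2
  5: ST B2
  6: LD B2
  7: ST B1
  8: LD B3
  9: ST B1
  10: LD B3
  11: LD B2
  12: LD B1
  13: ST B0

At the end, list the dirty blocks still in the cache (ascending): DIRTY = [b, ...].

DIRTY = [0]

0: R B2 → L0 miss [-]
1: R B2 → L0 hit [-]
2: W B2 → L0 hit [D]
3: R B3 → L1 miss [-]
4: R B2 → L0 hit [D]
5: W B2 → L0 hit [D]
6: R B2 → L0 hit [D]
7: W B1 → L1 miss [D]
8: R B3 → L1 miss wb→B1 [-]
9: W B1 → L1 miss [D]
10: R B3 → L1 miss wb→B1 [-]
11: R B2 → L0 hit [D]
12: R B1 → L1 miss [-]
13: W B0 → L0 miss wb→B2 [D]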